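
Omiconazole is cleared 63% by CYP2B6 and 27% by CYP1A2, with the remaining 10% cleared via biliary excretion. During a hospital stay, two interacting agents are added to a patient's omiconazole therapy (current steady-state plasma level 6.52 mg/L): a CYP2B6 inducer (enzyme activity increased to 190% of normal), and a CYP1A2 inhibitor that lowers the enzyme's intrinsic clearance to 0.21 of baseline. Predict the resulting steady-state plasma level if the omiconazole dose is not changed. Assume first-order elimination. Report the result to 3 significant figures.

CYP2B6: 0.63 × 1.9 = 1.197
CYP1A2: 0.27 × 0.21 = 0.0567
Other: 0.1 (unchanged)
New clearance relative to baseline: 1.197 + 0.0567 + 0.1 = 1.3537.
Steady-state plasma level ∝ 1/CL: new value = 6.52 / 1.3537 = 4.82 mg/L.

4.82 mg/L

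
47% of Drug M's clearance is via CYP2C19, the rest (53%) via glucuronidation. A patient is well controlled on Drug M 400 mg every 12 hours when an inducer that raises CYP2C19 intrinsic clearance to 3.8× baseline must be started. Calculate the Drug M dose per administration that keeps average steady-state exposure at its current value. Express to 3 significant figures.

The CYP2C19 pathway (47% of clearance) increases to 3.8× activity: 0.47 × 3.8 = 1.786.
The remaining 53% of clearance is unaffected.
New clearance relative to baseline: 1.786 + 0.53 = 2.316.
Css,avg = (dose rate)/CL, so holding Css fixed requires dose ∝ CL: 400 × 2.316 = 926 mg.

926 mg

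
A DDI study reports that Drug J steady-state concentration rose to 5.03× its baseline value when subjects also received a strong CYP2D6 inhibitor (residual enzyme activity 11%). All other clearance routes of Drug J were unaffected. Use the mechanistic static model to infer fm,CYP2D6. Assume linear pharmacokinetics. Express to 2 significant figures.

CL'/CL = 1 / 5.03 = 0.1988
0.11·fm + (1 − fm) = 0.1988
fm = (0.1988 − 1) / (0.11 − 1) = 0.90

0.90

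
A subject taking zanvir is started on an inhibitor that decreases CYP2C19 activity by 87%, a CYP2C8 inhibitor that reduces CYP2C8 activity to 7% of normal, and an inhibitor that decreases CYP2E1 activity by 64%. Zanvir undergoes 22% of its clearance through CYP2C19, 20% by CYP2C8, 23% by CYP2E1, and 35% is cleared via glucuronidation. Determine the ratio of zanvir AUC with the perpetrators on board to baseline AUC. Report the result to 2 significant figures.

The CYP2C19 pathway (22% of clearance) falls to 0.13× activity: 0.22 × 0.13 = 0.0286.
The CYP2C8 pathway (20% of clearance) is reduced to 0.07× activity: 0.2 × 0.07 = 0.014.
The CYP2E1 pathway (23% of clearance) is reduced to 0.36× activity: 0.23 × 0.36 = 0.0828.
Non-CYP routes (35%) are unchanged.
CL_new/CL_old = 0.0286 + 0.014 + 0.0828 + 0.35 = 0.4754.
Because AUC varies inversely with clearance, the combined effect is 1 / 0.4754 = 2.1.

2.1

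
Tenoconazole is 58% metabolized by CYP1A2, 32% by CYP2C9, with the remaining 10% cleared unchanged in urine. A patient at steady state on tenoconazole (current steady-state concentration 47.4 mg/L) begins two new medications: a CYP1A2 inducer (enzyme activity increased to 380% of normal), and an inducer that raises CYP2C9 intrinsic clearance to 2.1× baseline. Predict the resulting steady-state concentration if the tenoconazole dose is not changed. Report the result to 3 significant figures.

15.9 mg/L

The CYP1A2 pathway (58% of clearance) rises to 3.8× activity: 0.58 × 3.8 = 2.204.
The CYP2C9 pathway (32% of clearance) increases to 2.1× activity: 0.32 × 2.1 = 0.672.
Non-CYP routes (10%) are unchanged.
CL_new/CL_old = 2.204 + 0.672 + 0.1 = 2.976.
Dividing the baseline by the relative clearance: 47.4 / 2.976 = 15.9 mg/L.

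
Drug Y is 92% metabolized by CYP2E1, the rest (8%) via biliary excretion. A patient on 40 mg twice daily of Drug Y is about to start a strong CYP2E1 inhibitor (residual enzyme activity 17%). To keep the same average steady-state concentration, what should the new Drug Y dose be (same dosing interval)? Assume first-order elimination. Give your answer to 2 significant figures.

9.5 mg

The CYP2E1 pathway (92% of clearance) drops to 0.17× activity: 0.92 × 0.17 = 0.1564.
The remaining 8% of clearance is unaffected.
Relative clearance = 0.1564 + 0.08 = 0.2364.
Exposure is unchanged when dose changes in proportion to clearance. New dose = 40 mg × 0.2364 = 9.5 mg.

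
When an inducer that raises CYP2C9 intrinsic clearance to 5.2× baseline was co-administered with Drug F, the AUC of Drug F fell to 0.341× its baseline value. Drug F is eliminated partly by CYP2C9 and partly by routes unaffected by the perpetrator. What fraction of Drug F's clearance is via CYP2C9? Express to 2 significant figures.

0.46

Call the CYP2C9 fraction fm. After the interaction, CL_new/CL_old = fm × 5.2 + (1 − fm).
AUC ratio = 1 / (new CL fraction), so new CL fraction = 1 / 0.341 = 2.933.
fm × 5.2 + 1 − fm = 2.933  ⇒  fm × (5.2 − 1) = 1.933  ⇒  fm = 0.46.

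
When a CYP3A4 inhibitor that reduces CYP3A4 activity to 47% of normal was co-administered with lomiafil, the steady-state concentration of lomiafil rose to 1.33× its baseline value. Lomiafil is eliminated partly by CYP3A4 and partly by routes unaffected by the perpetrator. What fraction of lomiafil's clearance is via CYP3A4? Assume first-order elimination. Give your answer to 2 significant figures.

Write x for the fraction cleared via CYP3A4. The observed steady-state concentration change means clearance fell to 1/1.33 = 0.7519 of baseline.
Only the CYP3A4 route changed, so 0.7519 = x·0.47 + (1 − x), giving x = 0.47.

0.47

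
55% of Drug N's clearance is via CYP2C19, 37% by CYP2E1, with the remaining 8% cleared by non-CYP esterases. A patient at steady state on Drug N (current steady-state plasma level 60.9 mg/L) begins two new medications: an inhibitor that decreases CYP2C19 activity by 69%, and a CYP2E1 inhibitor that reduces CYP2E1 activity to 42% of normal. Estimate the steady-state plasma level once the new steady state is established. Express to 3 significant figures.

The CYP2C19 pathway (55% of clearance) is reduced to 0.31× activity: 0.55 × 0.31 = 0.1705.
The CYP2E1 pathway (37% of clearance) falls to 0.42× activity: 0.37 × 0.42 = 0.1554.
Non-CYP routes (8%) are unchanged.
Relative clearance = 0.1705 + 0.1554 + 0.08 = 0.4059.
New steady-state plasma level = 60.9 / 0.4059 = 150 mg/L (concentration scales inversely with clearance).

150 mg/L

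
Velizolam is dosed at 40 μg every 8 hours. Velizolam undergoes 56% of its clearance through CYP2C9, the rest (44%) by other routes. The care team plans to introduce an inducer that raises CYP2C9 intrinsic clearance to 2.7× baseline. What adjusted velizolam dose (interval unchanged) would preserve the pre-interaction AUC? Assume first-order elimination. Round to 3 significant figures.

The CYP2C9 pathway (56% of clearance) increases to 2.7× activity: 0.56 × 2.7 = 1.512.
Non-CYP routes (44%) are unchanged.
Relative clearance = 1.512 + 0.44 = 1.952.
Css,avg = (dose rate)/CL, so holding Css fixed requires dose ∝ CL: 40 × 1.952 = 78.1 μg.

78.1 μg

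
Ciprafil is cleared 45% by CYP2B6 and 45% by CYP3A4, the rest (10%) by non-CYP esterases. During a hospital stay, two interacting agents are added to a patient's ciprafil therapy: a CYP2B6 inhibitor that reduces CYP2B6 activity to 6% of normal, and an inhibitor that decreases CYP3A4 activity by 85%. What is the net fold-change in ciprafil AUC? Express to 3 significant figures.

The CYP2B6 pathway (45% of clearance) drops to 0.06× activity: 0.45 × 0.06 = 0.027.
The CYP3A4 pathway (45% of clearance) drops to 0.15× activity: 0.45 × 0.15 = 0.0675.
The remaining 10% of clearance is unaffected.
Relative clearance = 0.027 + 0.0675 + 0.1 = 0.1945.
Because AUC varies inversely with clearance, the combined effect is 1 / 0.1945 = 5.14.

5.14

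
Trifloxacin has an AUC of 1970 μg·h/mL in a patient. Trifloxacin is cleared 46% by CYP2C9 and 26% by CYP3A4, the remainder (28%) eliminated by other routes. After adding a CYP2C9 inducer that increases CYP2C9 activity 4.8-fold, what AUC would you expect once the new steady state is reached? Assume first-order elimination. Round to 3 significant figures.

The CYP2C9 pathway (46% of clearance) is boosted to 4.8× activity: 0.46 × 4.8 = 2.208.
CYP3A4 (26%) and the residual 28% are unaffected.
CL_new/CL_old = 2.208 + 0.26 + 0.28 = 2.748.
New AUC = baseline ÷ relative clearance = 1970 / 2.748 = 717 μg·h/mL.

717 μg·h/mL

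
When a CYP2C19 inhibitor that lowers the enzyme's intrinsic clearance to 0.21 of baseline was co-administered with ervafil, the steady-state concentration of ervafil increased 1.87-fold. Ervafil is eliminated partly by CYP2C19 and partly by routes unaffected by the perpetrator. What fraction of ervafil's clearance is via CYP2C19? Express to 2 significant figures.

0.59

Call the CYP2C19 fraction fm. After the interaction, CL_new/CL_old = fm × 0.21 + (1 − fm).
Steady-state concentration ratio = 1 / (new CL fraction), so new CL fraction = 1 / 1.87 = 0.5348.
fm × 0.21 + 1 − fm = 0.5348  ⇒  fm × (0.21 − 1) = −0.4652  ⇒  fm = 0.59.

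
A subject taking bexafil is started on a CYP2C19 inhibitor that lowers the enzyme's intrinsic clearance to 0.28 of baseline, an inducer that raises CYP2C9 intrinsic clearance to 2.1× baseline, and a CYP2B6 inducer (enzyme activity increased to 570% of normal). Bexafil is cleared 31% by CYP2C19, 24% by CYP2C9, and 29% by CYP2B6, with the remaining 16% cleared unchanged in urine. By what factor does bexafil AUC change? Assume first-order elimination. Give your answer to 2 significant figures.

CYP2C19: 0.31 × 0.28 = 0.0868
CYP2C9: 0.24 × 2.1 = 0.504
CYP2B6: 0.29 × 5.7 = 1.653
Other: 0.16 (unchanged)
CL_new/CL_old = 0.0868 + 0.504 + 1.653 + 0.16 = 2.4038.
AUC ∝ 1/CL: fold-change = 1 / 2.4038 = 0.42.

0.42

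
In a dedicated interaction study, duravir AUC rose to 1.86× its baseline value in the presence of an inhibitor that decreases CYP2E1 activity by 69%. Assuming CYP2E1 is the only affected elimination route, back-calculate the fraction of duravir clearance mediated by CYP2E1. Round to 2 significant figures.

Let x = fm,CYP2E1. Because AUC ∝ 1/CL, relative clearance fell to 1/1.86 = 0.5376.
Only the CYP2E1 route changed, so 0.5376 = x·0.31 + (1 − x), giving x = 0.67.

0.67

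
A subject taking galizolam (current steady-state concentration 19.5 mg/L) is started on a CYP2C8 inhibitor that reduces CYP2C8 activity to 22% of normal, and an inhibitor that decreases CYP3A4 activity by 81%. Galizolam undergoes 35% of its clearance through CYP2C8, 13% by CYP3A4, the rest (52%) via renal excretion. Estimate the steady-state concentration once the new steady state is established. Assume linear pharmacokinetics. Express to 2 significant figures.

31 mg/L

CYP2C8: 0.35 × 0.22 = 0.077
CYP3A4: 0.13 × 0.19 = 0.0247
Other: 0.52 (unchanged)
CL_new/CL_old = 0.077 + 0.0247 + 0.52 = 0.6217.
Steady-state concentration ∝ 1/CL: new value = 19.5 / 0.6217 = 31 mg/L.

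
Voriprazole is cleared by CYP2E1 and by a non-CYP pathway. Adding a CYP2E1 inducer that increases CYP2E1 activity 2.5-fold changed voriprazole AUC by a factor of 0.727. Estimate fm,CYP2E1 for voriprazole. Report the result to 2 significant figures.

Write x for the fraction cleared via CYP2E1. The observed AUC change means clearance rose to 1/0.727 = 1.376 of baseline.
Setting x·2.5 + (1 − x) = 1.376 and solving: x = (1.376 − 1)/(2.5 − 1) = 0.25.

0.25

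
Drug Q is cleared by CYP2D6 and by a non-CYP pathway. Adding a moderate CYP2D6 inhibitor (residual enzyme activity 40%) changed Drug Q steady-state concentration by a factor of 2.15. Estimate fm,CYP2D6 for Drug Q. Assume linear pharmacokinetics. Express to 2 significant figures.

0.89

CL'/CL = 1 / 2.15 = 0.4651
0.4·fm + (1 − fm) = 0.4651
fm = (0.4651 − 1) / (0.4 − 1) = 0.89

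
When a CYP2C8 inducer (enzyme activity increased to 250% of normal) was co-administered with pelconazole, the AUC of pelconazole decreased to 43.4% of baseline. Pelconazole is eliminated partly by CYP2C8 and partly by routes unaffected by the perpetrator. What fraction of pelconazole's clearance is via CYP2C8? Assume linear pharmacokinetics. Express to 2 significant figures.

Call the CYP2C8 fraction fm. After the interaction, CL_new/CL_old = fm × 2.5 + (1 − fm).
AUC ratio = 1 / (new CL fraction), so new CL fraction = 1 / 0.434 = 2.304.
fm × 2.5 + 1 − fm = 2.304  ⇒  fm × (2.5 − 1) = 1.304  ⇒  fm = 0.87.

0.87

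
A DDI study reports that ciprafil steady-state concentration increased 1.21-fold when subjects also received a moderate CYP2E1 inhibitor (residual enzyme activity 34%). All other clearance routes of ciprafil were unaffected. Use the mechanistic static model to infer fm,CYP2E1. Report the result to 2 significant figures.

Let x = fm,CYP2E1. Because steady-state concentration ∝ 1/CL, relative clearance fell to 1/1.21 = 0.8264.
Setting x·0.34 + (1 − x) = 0.8264 and solving: x = (0.8264 − 1)/(0.34 − 1) = 0.26.

0.26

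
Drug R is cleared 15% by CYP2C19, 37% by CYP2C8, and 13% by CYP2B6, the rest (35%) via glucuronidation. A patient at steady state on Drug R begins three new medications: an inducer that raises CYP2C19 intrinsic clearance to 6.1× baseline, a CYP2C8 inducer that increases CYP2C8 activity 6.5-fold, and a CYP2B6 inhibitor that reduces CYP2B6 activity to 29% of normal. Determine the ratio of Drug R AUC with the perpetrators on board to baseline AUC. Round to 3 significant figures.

CYP2C19: 0.15 × 6.1 = 0.915
CYP2C8: 0.37 × 6.5 = 2.405
CYP2B6: 0.13 × 0.29 = 0.0377
Other: 0.35 (unchanged)
Relative clearance = 0.915 + 2.405 + 0.0377 + 0.35 = 3.7077.
Net AUC ratio = 1 / 3.7077 = 0.270.

0.270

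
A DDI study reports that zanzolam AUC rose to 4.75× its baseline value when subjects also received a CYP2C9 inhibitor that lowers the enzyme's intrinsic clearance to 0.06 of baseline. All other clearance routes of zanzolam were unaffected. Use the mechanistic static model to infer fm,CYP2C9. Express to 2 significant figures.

0.84

Call the CYP2C9 fraction fm. After the interaction, CL_new/CL_old = fm × 0.06 + (1 − fm).
AUC ratio = 1 / (new CL fraction), so new CL fraction = 1 / 4.75 = 0.2105.
fm × 0.06 + 1 − fm = 0.2105  ⇒  fm × (0.06 − 1) = −0.7895  ⇒  fm = 0.84.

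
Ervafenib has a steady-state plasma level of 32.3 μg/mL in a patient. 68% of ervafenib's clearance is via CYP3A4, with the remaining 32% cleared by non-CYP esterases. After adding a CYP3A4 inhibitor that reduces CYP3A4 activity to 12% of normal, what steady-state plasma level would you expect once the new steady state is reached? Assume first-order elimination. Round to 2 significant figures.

80 μg/mL

CYP3A4: 0.68 × 0.12 = 0.0816
Other: 0.32 (unchanged)
New clearance relative to baseline: 0.0816 + 0.32 = 0.4016.
With dosing unchanged, steady-state plasma level scales as 1/CL: 32.3 / 0.4016 = 80 μg/mL.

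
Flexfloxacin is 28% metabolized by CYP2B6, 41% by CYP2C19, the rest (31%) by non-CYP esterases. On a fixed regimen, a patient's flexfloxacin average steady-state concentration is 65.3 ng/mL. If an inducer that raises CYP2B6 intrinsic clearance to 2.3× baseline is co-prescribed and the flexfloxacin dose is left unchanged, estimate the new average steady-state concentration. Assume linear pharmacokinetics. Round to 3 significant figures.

The CYP2B6 pathway (28% of clearance) is boosted to 2.3× activity: 0.28 × 2.3 = 0.644.
CYP2C19 (41%) and the residual 31% are unaffected.
New clearance relative to baseline: 0.644 + 0.41 + 0.31 = 1.364.
With dosing unchanged, average steady-state concentration scales as 1/CL: 65.3 / 1.364 = 47.9 ng/mL.

47.9 ng/mL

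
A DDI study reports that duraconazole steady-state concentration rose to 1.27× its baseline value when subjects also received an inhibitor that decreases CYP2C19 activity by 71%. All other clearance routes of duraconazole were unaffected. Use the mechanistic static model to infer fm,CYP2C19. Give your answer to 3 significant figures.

Let x = fm,CYP2C19. Because steady-state concentration ∝ 1/CL, relative clearance fell to 1/1.27 = 0.7874.
Only the CYP2C19 route changed, so 0.7874 = x·0.29 + (1 − x), giving x = 0.299.

0.299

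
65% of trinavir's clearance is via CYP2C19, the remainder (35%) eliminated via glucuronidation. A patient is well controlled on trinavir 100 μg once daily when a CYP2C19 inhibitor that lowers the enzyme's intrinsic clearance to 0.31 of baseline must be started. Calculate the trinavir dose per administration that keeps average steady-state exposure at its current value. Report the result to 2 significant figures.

55 μg

The CYP2C19 pathway (65% of clearance) falls to 0.31× activity: 0.65 × 0.31 = 0.2015.
The remaining 35% of clearance is unaffected.
New clearance relative to baseline: 0.2015 + 0.35 = 0.5515.
Css,avg = (dose rate)/CL, so holding Css fixed requires dose ∝ CL: 100 × 0.5515 = 55 μg.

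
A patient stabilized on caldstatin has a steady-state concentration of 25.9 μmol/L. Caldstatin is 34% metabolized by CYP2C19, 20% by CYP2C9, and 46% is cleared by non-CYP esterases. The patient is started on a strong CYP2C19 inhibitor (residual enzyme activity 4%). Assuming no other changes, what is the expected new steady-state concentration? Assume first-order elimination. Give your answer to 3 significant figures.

The CYP2C19 pathway (34% of clearance) falls to 0.04× activity: 0.34 × 0.04 = 0.0136.
CYP2C9 (20%) and the residual 46% are unaffected.
CL_new/CL_old = 0.0136 + 0.2 + 0.46 = 0.6736.
With dosing unchanged, steady-state concentration scales as 1/CL: 25.9 / 0.6736 = 38.5 μmol/L.

38.5 μmol/L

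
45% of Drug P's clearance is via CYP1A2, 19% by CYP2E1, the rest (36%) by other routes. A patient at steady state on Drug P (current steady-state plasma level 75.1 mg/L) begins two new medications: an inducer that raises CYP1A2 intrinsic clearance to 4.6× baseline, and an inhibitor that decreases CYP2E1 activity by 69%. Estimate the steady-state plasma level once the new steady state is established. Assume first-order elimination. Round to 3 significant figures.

CYP1A2: 0.45 × 4.6 = 2.07
CYP2E1: 0.19 × 0.31 = 0.0589
Other: 0.36 (unchanged)
New clearance relative to baseline: 2.07 + 0.0589 + 0.36 = 2.4889.
Dividing the baseline by the relative clearance: 75.1 / 2.4889 = 30.2 mg/L.

30.2 mg/L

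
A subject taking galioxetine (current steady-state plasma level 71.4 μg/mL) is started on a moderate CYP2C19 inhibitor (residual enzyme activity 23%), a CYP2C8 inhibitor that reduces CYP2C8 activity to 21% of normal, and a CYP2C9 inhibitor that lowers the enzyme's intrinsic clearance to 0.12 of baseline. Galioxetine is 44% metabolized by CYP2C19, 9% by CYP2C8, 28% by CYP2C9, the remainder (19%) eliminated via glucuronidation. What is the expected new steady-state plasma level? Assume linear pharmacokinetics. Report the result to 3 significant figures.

208 μg/mL

The CYP2C19 pathway (44% of clearance) drops to 0.23× activity: 0.44 × 0.23 = 0.1012.
The CYP2C8 pathway (9% of clearance) is reduced to 0.21× activity: 0.09 × 0.21 = 0.0189.
The CYP2C9 pathway (28% of clearance) falls to 0.12× activity: 0.28 × 0.12 = 0.0336.
The remaining 19% of clearance is unaffected.
CL_new/CL_old = 0.1012 + 0.0189 + 0.0336 + 0.19 = 0.3437.
Steady-state plasma level ∝ 1/CL: new value = 71.4 / 0.3437 = 208 μg/mL.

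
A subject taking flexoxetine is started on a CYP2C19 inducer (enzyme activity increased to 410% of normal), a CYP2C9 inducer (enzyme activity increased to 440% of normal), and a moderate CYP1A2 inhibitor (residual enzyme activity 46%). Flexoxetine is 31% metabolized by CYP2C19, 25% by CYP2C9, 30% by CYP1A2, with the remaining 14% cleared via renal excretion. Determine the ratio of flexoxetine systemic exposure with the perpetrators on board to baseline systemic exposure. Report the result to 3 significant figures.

CYP2C19: 0.31 × 4.1 = 1.271
CYP2C9: 0.25 × 4.4 = 1.1
CYP1A2: 0.3 × 0.46 = 0.138
Other: 0.14 (unchanged)
New clearance relative to baseline: 1.271 + 1.1 + 0.138 + 0.14 = 2.649.
Because systemic exposure varies inversely with clearance, the combined effect is 1 / 2.649 = 0.378.

0.378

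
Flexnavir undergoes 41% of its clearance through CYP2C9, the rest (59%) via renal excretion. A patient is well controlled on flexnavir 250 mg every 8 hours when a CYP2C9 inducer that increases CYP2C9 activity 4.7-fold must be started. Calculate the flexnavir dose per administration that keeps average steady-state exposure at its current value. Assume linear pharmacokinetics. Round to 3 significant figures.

629 mg

The CYP2C9 pathway (41% of clearance) rises to 4.7× activity: 0.41 × 4.7 = 1.927.
Non-CYP routes (59%) are unchanged.
CL_new/CL_old = 1.927 + 0.59 = 2.517.
To maintain the same steady-state level, dose must scale with clearance: new dose = 250 × 2.517 = 629 mg.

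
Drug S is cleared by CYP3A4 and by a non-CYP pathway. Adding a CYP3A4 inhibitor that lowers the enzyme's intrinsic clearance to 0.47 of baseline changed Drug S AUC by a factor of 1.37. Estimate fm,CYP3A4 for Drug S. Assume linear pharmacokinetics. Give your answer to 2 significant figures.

0.51

Write x for the fraction cleared via CYP3A4. The observed AUC change means clearance fell to 1/1.37 = 0.7299 of baseline.
Only the CYP3A4 route changed, so 0.7299 = x·0.47 + (1 − x), giving x = 0.51.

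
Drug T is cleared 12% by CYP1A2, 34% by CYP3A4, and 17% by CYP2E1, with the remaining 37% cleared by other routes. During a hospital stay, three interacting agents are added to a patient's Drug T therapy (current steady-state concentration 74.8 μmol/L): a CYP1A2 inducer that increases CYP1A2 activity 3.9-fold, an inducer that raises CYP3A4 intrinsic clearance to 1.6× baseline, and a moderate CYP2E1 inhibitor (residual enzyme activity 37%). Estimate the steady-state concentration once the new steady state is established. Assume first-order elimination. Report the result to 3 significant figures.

51.8 μmol/L

The CYP1A2 pathway (12% of clearance) rises to 3.9× activity: 0.12 × 3.9 = 0.468.
The CYP3A4 pathway (34% of clearance) increases to 1.6× activity: 0.34 × 1.6 = 0.544.
The CYP2E1 pathway (17% of clearance) is reduced to 0.37× activity: 0.17 × 0.37 = 0.0629.
The remaining 37% of clearance is unaffected.
Relative clearance = 0.468 + 0.544 + 0.0629 + 0.37 = 1.4449.
New steady-state concentration = 74.8 / 1.4449 = 51.8 μmol/L (concentration scales inversely with clearance).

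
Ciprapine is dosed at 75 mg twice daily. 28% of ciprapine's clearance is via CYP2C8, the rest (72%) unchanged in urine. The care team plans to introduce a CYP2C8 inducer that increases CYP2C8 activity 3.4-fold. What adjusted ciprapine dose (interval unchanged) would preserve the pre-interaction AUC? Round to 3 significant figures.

125 mg

The CYP2C8 pathway (28% of clearance) is boosted to 3.4× activity: 0.28 × 3.4 = 0.952.
Non-CYP routes (72%) are unchanged.
Relative clearance = 0.952 + 0.72 = 1.672.
To maintain the same steady-state level, dose must scale with clearance: new dose = 75 × 1.672 = 125 mg.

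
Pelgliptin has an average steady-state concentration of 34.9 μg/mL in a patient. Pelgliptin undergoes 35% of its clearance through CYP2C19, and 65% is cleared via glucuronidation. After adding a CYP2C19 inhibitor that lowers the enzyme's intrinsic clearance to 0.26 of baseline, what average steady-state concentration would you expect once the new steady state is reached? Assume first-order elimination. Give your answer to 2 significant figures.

47 μg/mL

CYP2C19: 0.35 × 0.26 = 0.091
Other: 0.65 (unchanged)
Relative clearance = 0.091 + 0.65 = 0.741.
With dosing unchanged, average steady-state concentration scales as 1/CL: 34.9 / 0.741 = 47 μg/mL.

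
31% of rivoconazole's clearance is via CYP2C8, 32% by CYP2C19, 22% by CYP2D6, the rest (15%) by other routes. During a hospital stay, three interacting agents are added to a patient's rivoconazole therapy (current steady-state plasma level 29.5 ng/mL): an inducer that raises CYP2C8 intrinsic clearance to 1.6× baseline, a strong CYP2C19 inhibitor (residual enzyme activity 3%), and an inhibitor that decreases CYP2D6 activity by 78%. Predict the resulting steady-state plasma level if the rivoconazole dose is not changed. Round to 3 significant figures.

The CYP2C8 pathway (31% of clearance) is boosted to 1.6× activity: 0.31 × 1.6 = 0.496.
The CYP2C19 pathway (32% of clearance) falls to 0.03× activity: 0.32 × 0.03 = 0.0096.
The CYP2D6 pathway (22% of clearance) falls to 0.22× activity: 0.22 × 0.22 = 0.0484.
Non-CYP routes (15%) are unchanged.
New clearance relative to baseline: 0.496 + 0.0096 + 0.0484 + 0.15 = 0.704.
Dividing the baseline by the relative clearance: 29.5 / 0.704 = 41.9 ng/mL.

41.9 ng/mL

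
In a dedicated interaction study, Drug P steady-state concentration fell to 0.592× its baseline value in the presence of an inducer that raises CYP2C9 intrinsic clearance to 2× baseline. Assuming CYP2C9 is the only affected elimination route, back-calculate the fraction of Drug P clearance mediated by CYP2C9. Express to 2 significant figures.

0.69

Let x = fm,CYP2C9. Because steady-state concentration ∝ 1/CL, relative clearance rose to 1/0.592 = 1.689.
Setting x·2 + (1 − x) = 1.689 and solving: x = (1.689 − 1)/(2 − 1) = 0.69.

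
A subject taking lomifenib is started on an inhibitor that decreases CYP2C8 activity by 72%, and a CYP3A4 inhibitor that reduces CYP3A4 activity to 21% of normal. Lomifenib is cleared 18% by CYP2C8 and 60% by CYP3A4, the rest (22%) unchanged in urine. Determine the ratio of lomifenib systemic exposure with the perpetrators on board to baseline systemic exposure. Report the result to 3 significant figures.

The CYP2C8 pathway (18% of clearance) falls to 0.28× activity: 0.18 × 0.28 = 0.0504.
The CYP3A4 pathway (60% of clearance) falls to 0.21× activity: 0.6 × 0.21 = 0.126.
Non-CYP routes (22%) are unchanged.
CL_new/CL_old = 0.0504 + 0.126 + 0.22 = 0.3964.
Net systemic exposure ratio = 1 / 0.3964 = 2.52.

2.52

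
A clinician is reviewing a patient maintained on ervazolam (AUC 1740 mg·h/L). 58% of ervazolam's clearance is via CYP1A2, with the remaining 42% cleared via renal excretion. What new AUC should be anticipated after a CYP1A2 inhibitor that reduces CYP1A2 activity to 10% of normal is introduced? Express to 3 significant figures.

3.64 × 10³ mg·h/L

The CYP1A2 pathway (58% of clearance) falls to 0.1× activity: 0.58 × 0.1 = 0.058.
Non-CYP routes (42%) are unchanged.
CL_new/CL_old = 0.058 + 0.42 = 0.478.
AUC ∝ 1/CL, so new value = 1740 / 0.478 = 3.64 × 10³ mg·h/L.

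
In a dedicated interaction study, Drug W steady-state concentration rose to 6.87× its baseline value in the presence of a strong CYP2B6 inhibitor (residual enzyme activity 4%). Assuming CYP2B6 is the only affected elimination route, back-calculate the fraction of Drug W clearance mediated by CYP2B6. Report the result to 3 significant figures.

Let fm be the CYP2B6 fraction. New clearance relative to baseline = fm × 0.04 + (1 − fm).
Steady-state concentration ratio = 1 / (new CL fraction), so new CL fraction = 1 / 6.87 = 0.1456.
fm × 0.04 + 1 − fm = 0.1456  ⇒  fm × (0.04 − 1) = −0.8544  ⇒  fm = 0.890.

0.890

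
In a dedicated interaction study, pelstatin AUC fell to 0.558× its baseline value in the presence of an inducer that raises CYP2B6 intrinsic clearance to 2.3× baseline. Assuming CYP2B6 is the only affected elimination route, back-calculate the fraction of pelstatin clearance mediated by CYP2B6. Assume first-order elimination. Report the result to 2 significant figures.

Write x for the fraction cleared via CYP2B6. The observed AUC change means clearance rose to 1/0.558 = 1.792 of baseline.
Only the CYP2B6 route changed, so 1.792 = x·2.3 + (1 − x), giving x = 0.61.

0.61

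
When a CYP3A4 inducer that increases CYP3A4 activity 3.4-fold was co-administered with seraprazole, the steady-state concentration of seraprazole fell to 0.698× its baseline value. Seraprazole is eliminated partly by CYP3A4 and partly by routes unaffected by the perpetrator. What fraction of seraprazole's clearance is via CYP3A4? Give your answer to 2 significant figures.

0.18

Call the CYP3A4 fraction fm. After the interaction, CL_new/CL_old = fm × 3.4 + (1 − fm).
Steady-state concentration ratio = 1 / (new CL fraction), so new CL fraction = 1 / 0.698 = 1.433.
fm × 3.4 + 1 − fm = 1.433  ⇒  fm × (3.4 − 1) = 0.4327  ⇒  fm = 0.18.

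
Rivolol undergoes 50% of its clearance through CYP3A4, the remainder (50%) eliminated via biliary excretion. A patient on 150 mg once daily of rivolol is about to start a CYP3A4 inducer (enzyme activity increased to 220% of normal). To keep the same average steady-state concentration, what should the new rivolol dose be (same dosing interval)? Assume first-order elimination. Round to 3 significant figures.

240 mg

The CYP3A4 pathway (50% of clearance) is boosted to 2.2× activity: 0.5 × 2.2 = 1.1.
The remaining 50% of clearance is unaffected.
CL_new/CL_old = 1.1 + 0.5 = 1.6.
Css,avg = (dose rate)/CL, so holding Css fixed requires dose ∝ CL: 150 × 1.6 = 240 mg.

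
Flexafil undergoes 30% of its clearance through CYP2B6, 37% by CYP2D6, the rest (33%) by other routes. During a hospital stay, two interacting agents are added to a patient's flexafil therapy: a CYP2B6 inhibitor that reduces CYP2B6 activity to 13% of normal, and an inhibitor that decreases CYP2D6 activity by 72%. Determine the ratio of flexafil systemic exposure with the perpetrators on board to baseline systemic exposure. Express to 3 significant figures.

CYP2B6: 0.3 × 0.13 = 0.039
CYP2D6: 0.37 × 0.28 = 0.1036
Other: 0.33 (unchanged)
Relative clearance = 0.039 + 0.1036 + 0.33 = 0.4726.
Systemic exposure ∝ 1/CL: fold-change = 1 / 0.4726 = 2.12.

2.12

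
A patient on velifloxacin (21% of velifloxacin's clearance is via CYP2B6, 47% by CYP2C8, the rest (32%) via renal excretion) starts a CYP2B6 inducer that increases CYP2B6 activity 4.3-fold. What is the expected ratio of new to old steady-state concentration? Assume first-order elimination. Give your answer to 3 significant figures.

0.591

The CYP2B6 pathway (21% of clearance) rises to 4.3× activity: 0.21 × 4.3 = 0.903.
CYP2C8 (47%) and the residual 32% are unaffected.
CL_new/CL_old = 0.903 + 0.47 + 0.32 = 1.693.
Since steady-state concentration ∝ 1/CL, the ratio is 1 / 1.693 = 0.591.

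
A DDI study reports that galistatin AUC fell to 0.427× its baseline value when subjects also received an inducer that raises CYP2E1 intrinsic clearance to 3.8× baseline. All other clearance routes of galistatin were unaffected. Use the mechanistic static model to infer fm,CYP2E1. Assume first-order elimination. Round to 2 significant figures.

0.48

CL'/CL = 1 / 0.427 = 2.342
3.8·fm + (1 − fm) = 2.342
fm = (2.342 − 1) / (3.8 − 1) = 0.48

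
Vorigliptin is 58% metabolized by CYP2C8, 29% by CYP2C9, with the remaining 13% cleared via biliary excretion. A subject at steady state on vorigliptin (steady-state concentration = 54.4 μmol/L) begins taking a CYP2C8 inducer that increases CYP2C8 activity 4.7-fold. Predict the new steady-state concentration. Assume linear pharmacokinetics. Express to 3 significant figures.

17.3 μmol/L

The CYP2C8 pathway (58% of clearance) rises to 4.7× activity: 0.58 × 4.7 = 2.726.
CYP2C9 (29%) and the residual 13% are unaffected.
New clearance relative to baseline: 2.726 + 0.29 + 0.13 = 3.146.
With dosing unchanged, steady-state concentration scales as 1/CL: 54.4 / 3.146 = 17.3 μmol/L.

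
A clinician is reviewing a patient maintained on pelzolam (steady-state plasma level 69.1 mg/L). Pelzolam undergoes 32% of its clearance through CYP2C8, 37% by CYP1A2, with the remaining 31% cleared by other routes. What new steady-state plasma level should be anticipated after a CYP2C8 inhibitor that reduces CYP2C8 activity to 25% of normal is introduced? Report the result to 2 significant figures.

CYP2C8: 0.32 × 0.25 = 0.08
CYP1A2: 0.37 (unchanged)
Other: 0.31 (unchanged)
New clearance relative to baseline: 0.08 + 0.37 + 0.31 = 0.76.
New steady-state plasma level = baseline ÷ relative clearance = 69.1 / 0.76 = 91 mg/L.

91 mg/L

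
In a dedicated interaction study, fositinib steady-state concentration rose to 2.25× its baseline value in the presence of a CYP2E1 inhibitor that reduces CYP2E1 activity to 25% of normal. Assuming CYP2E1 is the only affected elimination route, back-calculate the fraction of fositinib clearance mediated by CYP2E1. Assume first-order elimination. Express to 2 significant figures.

Call the CYP2E1 fraction fm. After the interaction, CL_new/CL_old = fm × 0.25 + (1 − fm).
Steady-state concentration ratio = 1 / (new CL fraction), so new CL fraction = 1 / 2.25 = 0.4444.
fm × 0.25 + 1 − fm = 0.4444  ⇒  fm × (0.25 − 1) = −0.5556  ⇒  fm = 0.74.

0.74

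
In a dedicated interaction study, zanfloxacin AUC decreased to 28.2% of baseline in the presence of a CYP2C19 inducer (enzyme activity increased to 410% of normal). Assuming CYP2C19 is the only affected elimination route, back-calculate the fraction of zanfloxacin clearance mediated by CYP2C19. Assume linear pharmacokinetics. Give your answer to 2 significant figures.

0.82

Write x for the fraction cleared via CYP2C19. The observed AUC change means clearance rose to 1/0.282 = 3.546 of baseline.
Setting x·4.1 + (1 − x) = 3.546 and solving: x = (3.546 − 1)/(4.1 − 1) = 0.82.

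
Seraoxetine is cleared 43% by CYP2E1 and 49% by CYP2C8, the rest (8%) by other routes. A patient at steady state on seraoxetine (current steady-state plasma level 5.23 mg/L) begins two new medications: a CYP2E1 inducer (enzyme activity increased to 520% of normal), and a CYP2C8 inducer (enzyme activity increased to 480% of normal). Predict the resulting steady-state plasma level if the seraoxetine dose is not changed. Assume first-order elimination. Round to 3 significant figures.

CYP2E1: 0.43 × 5.2 = 2.236
CYP2C8: 0.49 × 4.8 = 2.352
Other: 0.08 (unchanged)
Relative clearance = 2.236 + 2.352 + 0.08 = 4.668.
Dividing the baseline by the relative clearance: 5.23 / 4.668 = 1.12 mg/L.

1.12 mg/L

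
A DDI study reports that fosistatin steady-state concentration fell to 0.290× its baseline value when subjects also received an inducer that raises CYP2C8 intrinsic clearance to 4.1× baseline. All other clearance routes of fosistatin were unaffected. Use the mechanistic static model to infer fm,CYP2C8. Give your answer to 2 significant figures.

Write x for the fraction cleared via CYP2C8. The observed steady-state concentration change means clearance rose to 1/0.290 = 3.448 of baseline.
Setting x·4.1 + (1 − x) = 3.448 and solving: x = (3.448 − 1)/(4.1 − 1) = 0.79.

0.79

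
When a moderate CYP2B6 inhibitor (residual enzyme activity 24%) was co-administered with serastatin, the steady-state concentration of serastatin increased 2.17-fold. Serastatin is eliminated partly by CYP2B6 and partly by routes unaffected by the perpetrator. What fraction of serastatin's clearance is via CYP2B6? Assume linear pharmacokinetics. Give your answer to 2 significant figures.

CL'/CL = 1 / 2.17 = 0.4608
0.24·fm + (1 − fm) = 0.4608
fm = (0.4608 − 1) / (0.24 − 1) = 0.71

0.71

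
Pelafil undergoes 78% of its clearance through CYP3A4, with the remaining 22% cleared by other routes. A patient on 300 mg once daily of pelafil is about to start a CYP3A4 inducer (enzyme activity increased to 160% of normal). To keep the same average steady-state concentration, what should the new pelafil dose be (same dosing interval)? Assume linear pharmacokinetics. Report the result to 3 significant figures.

The CYP3A4 pathway (78% of clearance) increases to 1.6× activity: 0.78 × 1.6 = 1.248.
The remaining 22% of clearance is unaffected.
Relative clearance = 1.248 + 0.22 = 1.468.
Css,avg = (dose rate)/CL, so holding Css fixed requires dose ∝ CL: 300 × 1.468 = 440 mg.

440 mg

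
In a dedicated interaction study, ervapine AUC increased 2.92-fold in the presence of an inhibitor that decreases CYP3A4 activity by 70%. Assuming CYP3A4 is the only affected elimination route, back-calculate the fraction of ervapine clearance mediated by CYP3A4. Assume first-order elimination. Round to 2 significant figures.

Let x = fm,CYP3A4. Because AUC ∝ 1/CL, relative clearance fell to 1/2.92 = 0.3425.
Setting x·0.3 + (1 − x) = 0.3425 and solving: x = (0.3425 − 1)/(0.3 − 1) = 0.94.

0.94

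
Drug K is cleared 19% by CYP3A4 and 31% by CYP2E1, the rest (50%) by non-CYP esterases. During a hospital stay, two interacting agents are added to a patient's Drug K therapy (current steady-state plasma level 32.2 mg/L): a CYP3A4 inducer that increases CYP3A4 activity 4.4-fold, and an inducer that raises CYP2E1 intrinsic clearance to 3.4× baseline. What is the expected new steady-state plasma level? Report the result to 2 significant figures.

The CYP3A4 pathway (19% of clearance) increases to 4.4× activity: 0.19 × 4.4 = 0.836.
The CYP2E1 pathway (31% of clearance) is boosted to 3.4× activity: 0.31 × 3.4 = 1.054.
The remaining 50% of clearance is unaffected.
Relative clearance = 0.836 + 1.054 + 0.5 = 2.39.
Steady-state plasma level ∝ 1/CL: new value = 32.2 / 2.39 = 13 mg/L.

13 mg/L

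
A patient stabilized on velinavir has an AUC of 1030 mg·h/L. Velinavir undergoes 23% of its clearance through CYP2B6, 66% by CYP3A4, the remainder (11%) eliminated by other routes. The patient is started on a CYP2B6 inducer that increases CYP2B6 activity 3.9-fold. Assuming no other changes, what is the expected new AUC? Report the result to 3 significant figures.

The CYP2B6 pathway (23% of clearance) is boosted to 3.9× activity: 0.23 × 3.9 = 0.897.
CYP3A4 (66%) and the residual 11% are unaffected.
CL_new/CL_old = 0.897 + 0.66 + 0.11 = 1.667.
New AUC = baseline ÷ relative clearance = 1030 / 1.667 = 618 mg·h/L.

618 mg·h/L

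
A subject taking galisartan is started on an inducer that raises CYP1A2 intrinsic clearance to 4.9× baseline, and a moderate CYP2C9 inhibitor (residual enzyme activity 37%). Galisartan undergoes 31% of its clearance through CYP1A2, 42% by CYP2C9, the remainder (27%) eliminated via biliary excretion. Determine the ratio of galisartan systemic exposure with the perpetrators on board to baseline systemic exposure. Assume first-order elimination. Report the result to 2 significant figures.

The CYP1A2 pathway (31% of clearance) increases to 4.9× activity: 0.31 × 4.9 = 1.519.
The CYP2C9 pathway (42% of clearance) drops to 0.37× activity: 0.42 × 0.37 = 0.1554.
The remaining 27% of clearance is unaffected.
Relative clearance = 1.519 + 0.1554 + 0.27 = 1.9444.
Systemic exposure ∝ 1/CL: fold-change = 1 / 1.9444 = 0.51.

0.51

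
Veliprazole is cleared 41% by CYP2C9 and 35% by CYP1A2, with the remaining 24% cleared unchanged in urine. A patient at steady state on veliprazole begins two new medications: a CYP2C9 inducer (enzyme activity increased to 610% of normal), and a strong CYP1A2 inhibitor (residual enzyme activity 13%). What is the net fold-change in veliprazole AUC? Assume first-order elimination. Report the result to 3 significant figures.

0.359

CYP2C9: 0.41 × 6.1 = 2.501
CYP1A2: 0.35 × 0.13 = 0.0455
Other: 0.24 (unchanged)
Relative clearance = 2.501 + 0.0455 + 0.24 = 2.7865.
Because AUC varies inversely with clearance, the combined effect is 1 / 2.7865 = 0.359.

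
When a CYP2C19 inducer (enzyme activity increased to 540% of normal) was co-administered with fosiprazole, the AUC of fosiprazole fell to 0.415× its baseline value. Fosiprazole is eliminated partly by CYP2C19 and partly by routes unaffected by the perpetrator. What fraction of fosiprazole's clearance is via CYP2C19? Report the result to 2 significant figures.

Let x = fm,CYP2C19. Because AUC ∝ 1/CL, relative clearance rose to 1/0.415 = 2.41.
Setting x·5.4 + (1 − x) = 2.41 and solving: x = (2.41 − 1)/(5.4 − 1) = 0.32.

0.32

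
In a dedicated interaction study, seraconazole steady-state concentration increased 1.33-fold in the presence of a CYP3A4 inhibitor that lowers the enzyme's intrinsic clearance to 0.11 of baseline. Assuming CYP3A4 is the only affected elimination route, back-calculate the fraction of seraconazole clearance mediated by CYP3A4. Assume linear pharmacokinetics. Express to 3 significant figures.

Write x for the fraction cleared via CYP3A4. The observed steady-state concentration change means clearance fell to 1/1.33 = 0.7519 of baseline.
Setting x·0.11 + (1 − x) = 0.7519 and solving: x = (0.7519 − 1)/(0.11 − 1) = 0.279.

0.279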